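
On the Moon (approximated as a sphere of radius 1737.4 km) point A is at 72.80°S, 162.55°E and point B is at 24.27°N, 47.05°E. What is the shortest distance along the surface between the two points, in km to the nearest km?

3656 km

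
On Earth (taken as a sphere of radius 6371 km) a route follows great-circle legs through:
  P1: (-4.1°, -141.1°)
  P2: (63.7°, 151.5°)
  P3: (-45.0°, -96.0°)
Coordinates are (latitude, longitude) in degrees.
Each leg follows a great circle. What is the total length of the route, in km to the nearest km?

24780 km

Leg P1→P2: central angle 1.4649 rad, distance 9332.6 km.
Leg P2→P3: central angle 2.4246 rad, distance 15447.3 km.
Total: 9332.6 + 15447.3 ≈ 24780 km.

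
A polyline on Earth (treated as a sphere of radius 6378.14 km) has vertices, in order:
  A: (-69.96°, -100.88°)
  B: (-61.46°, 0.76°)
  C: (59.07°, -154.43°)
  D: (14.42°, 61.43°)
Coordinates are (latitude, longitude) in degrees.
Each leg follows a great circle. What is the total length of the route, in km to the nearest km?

Leg A→B: central angle 0.6563 rad, distance 4185.9 km.
Leg B→C: central angle 2.9242 rad, distance 18651.0 km.
Leg C→D: central angle 1.7618 rad, distance 11236.9 km.
Total: 4185.9 + 18651.0 + 11236.9 ≈ 34074 km.

34074 km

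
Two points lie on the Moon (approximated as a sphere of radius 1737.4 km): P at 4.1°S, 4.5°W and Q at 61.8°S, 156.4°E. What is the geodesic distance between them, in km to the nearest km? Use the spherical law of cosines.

3411 km

Let φ₁ = -0.0716 rad, φ₂ = -1.0786 rad, and Δλ = 2.8082 rad.
cos c = sin φ₁ sin φ₂ + cos φ₁ cos φ₂ cos Δλ = (-0.0715)(-0.8813) + (0.9974)(0.4726)(-0.9449) = -0.38238,
so c = arccos(-0.38238) = 1.96317 rad.
Distance = R·c = 1737.4 × 1.9632 ≈ 3411 km.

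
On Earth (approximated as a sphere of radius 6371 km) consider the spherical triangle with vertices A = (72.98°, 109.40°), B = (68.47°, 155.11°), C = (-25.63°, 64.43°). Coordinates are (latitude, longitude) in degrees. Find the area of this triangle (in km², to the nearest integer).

10677942 km²

Side lengths (central angles): a = 1.9892, b = 1.7997, c = 0.2673 rad; semiperimeter s = 2.0281.
By l'Huilier's theorem, tan(E/4) = √[tan(s/2) tan((s−a)/2) tan((s−b)/2) tan((s−c)/2)], giving spherical excess E = 0.2631 rad.
Area = E·R² = 0.2631 × (6371)² ≈ 10677942 km².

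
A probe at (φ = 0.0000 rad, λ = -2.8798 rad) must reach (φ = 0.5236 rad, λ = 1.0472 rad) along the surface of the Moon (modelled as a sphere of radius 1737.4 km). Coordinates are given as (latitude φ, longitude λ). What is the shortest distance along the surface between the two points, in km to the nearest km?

In radians: φ₁ = 0.0000, φ₂ = 0.5236, Δλ = -134.999° = -2.3562 rad.
cos c = sin φ₁ sin φ₂ + cos φ₁ cos φ₂ cos Δλ = (0.0000)(0.5000) + (1.0000)(0.8660)(-0.7071) = -0.61237,
so c = arccos(-0.61237) = 2.22985 rad.
Distance = R·c = 1737.4 × 2.2298 ≈ 3874 km.

3874 km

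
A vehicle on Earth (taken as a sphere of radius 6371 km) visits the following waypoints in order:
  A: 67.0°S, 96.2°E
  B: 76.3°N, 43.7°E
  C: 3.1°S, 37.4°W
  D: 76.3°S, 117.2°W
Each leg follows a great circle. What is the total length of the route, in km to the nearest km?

35852 km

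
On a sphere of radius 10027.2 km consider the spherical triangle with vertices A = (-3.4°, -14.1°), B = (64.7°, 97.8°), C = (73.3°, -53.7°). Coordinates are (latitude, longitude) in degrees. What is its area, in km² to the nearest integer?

Side lengths (central angles): a = 0.7105, b = 1.4058, c = 1.7852 rad; semiperimeter s = 1.9508.
By l'Huilier's theorem, tan(E/4) = √[tan(s/2) tan((s−a)/2) tan((s−b)/2) tan((s−c)/2)], giving spherical excess E = 0.6203 rad.
Area = E·R² = 0.6203 × (10027.2)² ≈ 62370508 km².

62370508 km²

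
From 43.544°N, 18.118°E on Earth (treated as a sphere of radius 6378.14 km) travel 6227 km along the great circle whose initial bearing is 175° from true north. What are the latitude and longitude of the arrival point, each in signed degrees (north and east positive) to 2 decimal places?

Angular distance δ = d/R = 6227/6378.14 = 0.97630 rad; initial bearing θ = 3.0543 rad.
sin φ₂ = sin φ₁ cos δ + cos φ₁ sin δ cos θ = (0.6889)(0.5601) + (0.7248)(0.8284)(-0.9962) = -0.2123, so φ₂ = -12.26°.
Δλ = atan2(sin θ sin δ cos φ₁, cos δ − sin φ₁ sin φ₂) = atan2(0.0523, 0.7064) = 4.237°.
λ₂ = 18.118° + 4.237° = 22.36°.

-12.26°, 22.36°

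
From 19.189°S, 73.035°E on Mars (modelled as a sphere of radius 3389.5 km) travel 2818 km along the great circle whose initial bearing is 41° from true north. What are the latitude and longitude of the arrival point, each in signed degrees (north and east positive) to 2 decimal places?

17.77°, 103.63°

Angular distance δ = d/R = 2818/3389.5 = 0.83139 rad; initial bearing θ = 0.7156 rad.
sin φ₂ = sin φ₁ cos δ + cos φ₁ sin δ cos θ = (-0.3287)(0.6738) + (0.9444)(0.7389)(0.7547) = 0.3052, so φ₂ = 17.77°.
Δλ = atan2(sin θ sin δ cos φ₁, cos δ − sin φ₁ sin φ₂) = atan2(0.4578, 0.7742) = 30.599°.
λ₂ = 73.035° + 30.599° = 103.63°.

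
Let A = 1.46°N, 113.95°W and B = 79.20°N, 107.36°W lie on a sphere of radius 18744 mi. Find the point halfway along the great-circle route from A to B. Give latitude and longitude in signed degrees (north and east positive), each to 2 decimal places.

Central angle δ = 1.3581 rad. Interpolating on the sphere with fraction f = 0.5:
P = [sin((1−f)δ)·A + sin(fδ)·B] / sin δ = 0.6425·A + 0.6425·B in Cartesian coordinates,
giving P = (-0.2967, -0.7019, 0.6475), i.e. latitude 40.35°, longitude -112.91°.

40.35°, -112.91°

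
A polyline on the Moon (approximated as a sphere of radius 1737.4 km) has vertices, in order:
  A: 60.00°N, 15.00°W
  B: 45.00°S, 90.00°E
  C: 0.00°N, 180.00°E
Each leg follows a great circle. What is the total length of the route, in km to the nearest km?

Leg A→B: central angle 2.3516 rad, distance 4085.7 km.
Leg B→C: central angle 1.5708 rad, distance 2729.1 km.
Total: 4085.7 + 2729.1 ≈ 6815 km.

6815 km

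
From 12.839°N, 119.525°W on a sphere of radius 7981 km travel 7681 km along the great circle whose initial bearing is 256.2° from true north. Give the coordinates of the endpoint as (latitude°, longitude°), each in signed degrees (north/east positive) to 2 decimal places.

Angular distance δ = d/R = 7681/7981 = 0.96241 rad; initial bearing θ = 4.4715 rad.
sin φ₂ = sin φ₁ cos δ + cos φ₁ sin δ cos θ = (0.2222)(0.5715) + (0.9750)(0.8206)(-0.2385) = -0.0638, so φ₂ = -3.66°.
Δλ = atan2(sin θ sin δ cos φ₁, cos δ − sin φ₁ sin φ₂) = atan2(-0.7770, 0.5857) = -52.988°.
λ₂ = -119.525° − 52.988° = -172.51°.

-3.66°, -172.51°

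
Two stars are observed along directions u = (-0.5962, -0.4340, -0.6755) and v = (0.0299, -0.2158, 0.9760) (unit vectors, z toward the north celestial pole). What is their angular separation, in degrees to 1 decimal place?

u·v = -0.5835; |u| = 1.0001, |v| = 1.0000.
cos θ = (u·v)/(|u||v|) = -0.5834, so θ = 125.7°.

125.7°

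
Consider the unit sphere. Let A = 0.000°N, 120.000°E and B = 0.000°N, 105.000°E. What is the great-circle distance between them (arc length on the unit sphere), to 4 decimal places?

In radians: φ₁ = 0.0000, φ₂ = 0.0000, Δλ = -15.000° = -0.2618 rad.
cos c = sin φ₁ sin φ₂ + cos φ₁ cos φ₂ cos Δλ = (0.0000)(0.0000) + (1.0000)(1.0000)(0.9659) = 0.96593,
so c = arccos(0.96593) = 0.26180 rad.
On the unit sphere the arc length equals the central angle: 0.2618.

0.2618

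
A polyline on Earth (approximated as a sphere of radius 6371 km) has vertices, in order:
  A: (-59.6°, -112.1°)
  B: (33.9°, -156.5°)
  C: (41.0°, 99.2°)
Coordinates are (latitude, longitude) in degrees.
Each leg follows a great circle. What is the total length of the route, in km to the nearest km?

19819 km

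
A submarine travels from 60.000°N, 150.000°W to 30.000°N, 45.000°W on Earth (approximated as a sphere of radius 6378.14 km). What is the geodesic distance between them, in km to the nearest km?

7935 km

In radians: φ₁ = 1.0472, φ₂ = 0.5236, Δλ = 105.000° = 1.8326 rad.
cos c = sin φ₁ sin φ₂ + cos φ₁ cos φ₂ cos Δλ = (0.8660)(0.5000) + (0.5000)(0.8660)(-0.2588) = 0.32094,
so c = arccos(0.32094) = 1.24407 rad.
Distance = R·c = 6378.14 × 1.2441 ≈ 7935 km.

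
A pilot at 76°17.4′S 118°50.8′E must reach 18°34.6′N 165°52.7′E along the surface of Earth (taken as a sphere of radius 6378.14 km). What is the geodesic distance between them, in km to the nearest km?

11020 km

With latitudes φ₁ = -76.290°, φ₂ = 18.577° and longitude difference Δλ = 47.032°:
cos c = sin φ₁ sin φ₂ + cos φ₁ cos φ₂ cos Δλ = (-0.9715)(0.3186) + (0.2370)(0.9479)(0.6816) = -0.15637,
so c = arccos(-0.15637) = 1.72781 rad.
Distance = R·c = 6378.14 × 1.7278 ≈ 11020 km.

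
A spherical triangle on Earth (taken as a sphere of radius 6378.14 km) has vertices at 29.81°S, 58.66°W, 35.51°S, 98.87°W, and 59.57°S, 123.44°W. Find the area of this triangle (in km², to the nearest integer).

Side lengths (central angles): a = 0.5037, b = 0.9073, c = 0.5950 rad; semiperimeter s = 1.0030.
By l'Huilier's theorem, tan(E/4) = √[tan(s/2) tan((s−a)/2) tan((s−b)/2) tan((s−c)/2)], giving spherical excess E = 0.1488 rad.
Area = E·R² = 0.1488 × (6378.14)² ≈ 6053543 km².

6053543 km²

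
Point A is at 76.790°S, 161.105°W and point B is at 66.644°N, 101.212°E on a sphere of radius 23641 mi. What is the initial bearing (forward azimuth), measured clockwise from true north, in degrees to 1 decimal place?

291.9°

With φ₁ = -1.3402, φ₂ = 1.1632, Δλ = -1.7049 rad, the forward-azimuth formula gives
θ = atan2( sin Δλ cos φ₂ , cos φ₁ sin φ₂ − sin φ₁ cos φ₂ cos Δλ ) = atan2(-0.3929, 0.1582) = -68.07°.
Adding 360° brings this into [0°, 360°): 291.9°.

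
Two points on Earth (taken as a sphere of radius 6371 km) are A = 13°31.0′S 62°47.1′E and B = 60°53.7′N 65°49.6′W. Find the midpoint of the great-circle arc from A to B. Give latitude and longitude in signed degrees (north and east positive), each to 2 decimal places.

Central angle δ = 2.0936 rad. Interpolating on the sphere with fraction f = 0.5:
P = [sin((1−f)δ)·A + sin(fδ)·B] / sin δ = 0.9993·A + 0.9993·B in Cartesian coordinates,
giving P = (0.6434, 0.4206, 0.6396), i.e. latitude 39.76°, longitude 33.17°.

39.76°, 33.17°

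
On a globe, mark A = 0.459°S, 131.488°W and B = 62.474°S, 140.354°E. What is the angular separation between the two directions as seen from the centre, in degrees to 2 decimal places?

Let φ₁ = -0.0080 rad, φ₂ = -1.0904 rad, and Δλ = -1.5386 rad.
cos c = sin φ₁ sin φ₂ + cos φ₁ cos φ₂ cos Δλ = (-0.0080)(-0.8868) + (1.0000)(0.4622)(0.0321) = 0.02196,
so c = arccos(0.02196) = 1.54884 rad.
So the angular separation is 88.74°.

88.74°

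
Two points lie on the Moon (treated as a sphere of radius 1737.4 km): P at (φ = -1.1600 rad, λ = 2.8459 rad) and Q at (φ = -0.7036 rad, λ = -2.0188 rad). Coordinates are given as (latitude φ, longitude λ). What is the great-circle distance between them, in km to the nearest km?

With latitudes φ₁ = -66.463°, φ₂ = -40.313° and longitude difference Δλ = 81.273°:
cos c = sin φ₁ sin φ₂ + cos φ₁ cos φ₂ cos Δλ = (-0.9168)(-0.6470) + (0.3993)(0.7625)(0.1517) = 0.63934,
so c = arccos(0.63934) = 0.87715 rad.
Distance = R·c = 1737.4 × 0.8772 ≈ 1524 km.

1524 km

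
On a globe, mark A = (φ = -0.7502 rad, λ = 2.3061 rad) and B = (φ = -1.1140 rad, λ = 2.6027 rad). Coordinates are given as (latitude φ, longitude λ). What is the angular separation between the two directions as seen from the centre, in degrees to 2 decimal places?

With latitudes φ₁ = -42.983°, φ₂ = -63.827° and longitude difference Δλ = 16.994°:
Haversine: a = sin²(Δφ/2) + cos φ₁ cos φ₂ sin²(Δλ/2) = 0.0327 + (0.7316)(0.4411)(0.0218) = 0.03977.
Central angle c = 2·arcsin(√a) = 0.40153 rad.
So the angular separation is 23.01°.

23.01°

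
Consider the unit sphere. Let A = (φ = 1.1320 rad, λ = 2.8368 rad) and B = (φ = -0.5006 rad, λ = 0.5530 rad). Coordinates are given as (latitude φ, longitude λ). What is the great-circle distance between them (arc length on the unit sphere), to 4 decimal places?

2.3162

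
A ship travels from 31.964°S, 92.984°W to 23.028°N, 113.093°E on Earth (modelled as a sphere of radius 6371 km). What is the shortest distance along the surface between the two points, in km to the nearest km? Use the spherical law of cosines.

17267 km

Let φ₁ = -0.5579 rad, φ₂ = 0.4019 rad, and Δλ = -2.6865 rad.
cos c = sin φ₁ sin φ₂ + cos φ₁ cos φ₂ cos Δλ = (-0.5294)(0.3912) + (0.8484)(0.9203)(-0.8982) = -0.90838,
so c = arccos(-0.90838) = 2.71020 rad.
Distance = R·c = 6371 × 2.7102 ≈ 17267 km.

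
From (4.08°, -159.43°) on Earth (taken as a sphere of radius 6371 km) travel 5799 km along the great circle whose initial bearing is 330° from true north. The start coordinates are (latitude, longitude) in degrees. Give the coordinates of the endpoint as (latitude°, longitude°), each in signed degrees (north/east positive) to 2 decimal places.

46.53°, 165.55°

Angular distance δ = d/R = 5799/6371 = 0.91022 rad; initial bearing θ = 5.7596 rad.
sin φ₂ = sin φ₁ cos δ + cos φ₁ sin δ cos θ = (0.0711)(0.6136) + (0.9975)(0.7896)(0.8660) = 0.7258, so φ₂ = 46.53°.
Δλ = atan2(sin θ sin δ cos φ₁, cos δ − sin φ₁ sin φ₂) = atan2(-0.3938, 0.5619) = -35.024°.
λ₂ = -159.430° − 35.024° = -194.45° → 165.55° after wrapping to (−180°, 180°].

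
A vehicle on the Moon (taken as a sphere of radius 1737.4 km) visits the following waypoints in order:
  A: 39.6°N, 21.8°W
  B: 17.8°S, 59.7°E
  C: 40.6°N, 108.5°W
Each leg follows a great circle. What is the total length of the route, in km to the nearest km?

Leg A→B: central angle 1.6573 rad, distance 2879.4 km.
Leg B→C: central angle 2.7059 rad, distance 4701.3 km.
Total: 2879.4 + 4701.3 ≈ 7581 km.

7581 km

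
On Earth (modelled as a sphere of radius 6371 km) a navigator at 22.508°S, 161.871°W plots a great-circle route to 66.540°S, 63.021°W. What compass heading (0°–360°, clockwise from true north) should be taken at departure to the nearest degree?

With φ₁ = -0.3928, φ₂ = -1.1613, Δλ = 1.7253 rad, the forward-azimuth formula gives
θ = atan2( sin Δλ cos φ₂ , cos φ₁ sin φ₂ − sin φ₁ cos φ₂ cos Δλ ) = atan2(0.3934, -0.8709) = 155.69°.
So the initial bearing is 156°.

156°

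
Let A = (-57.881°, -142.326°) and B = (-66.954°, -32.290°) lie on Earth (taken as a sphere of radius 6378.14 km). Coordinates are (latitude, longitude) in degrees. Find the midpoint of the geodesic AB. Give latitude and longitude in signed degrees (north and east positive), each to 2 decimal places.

The central angle between A and B is δ = 0.7841 rad.
With f = 0.5, the slerp weights are sin((1−f)δ)/sin δ = 0.5410 and sin(fδ)/sin δ = 0.5410.
Weighted sum of the unit vectors: (0.5410)·(-0.4208,-0.3249,-0.8469) + (0.5410)·(0.3309,-0.2091,-0.9202) = (-0.0486, -0.2890, -0.9561).
Converting back: φ = atan2(z, √(x²+y²)) = -72.96°, λ = atan2(y, x) = -99.55°.

-72.96°, -99.55°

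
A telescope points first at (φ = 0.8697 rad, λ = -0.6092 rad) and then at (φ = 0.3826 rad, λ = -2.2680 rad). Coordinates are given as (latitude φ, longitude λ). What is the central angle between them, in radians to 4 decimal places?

Let φ₁ = 0.8697 rad, φ₂ = 0.3826 rad, and Δλ = -1.6588 rad.
cos c = sin φ₁ sin φ₂ + cos φ₁ cos φ₂ cos Δλ = (0.7641)(0.3733) + (0.6451)(0.9277)(-0.0879) = 0.23268,
so c = arccos(0.23268) = 1.33596 rad.
So the angular separation is 1.3360 rad.

1.3360 rad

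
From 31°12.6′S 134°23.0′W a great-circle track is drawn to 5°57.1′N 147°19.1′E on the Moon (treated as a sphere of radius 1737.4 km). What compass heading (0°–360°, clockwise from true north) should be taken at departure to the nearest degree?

281°

With φ₁ = -0.5447, φ₂ = 0.1039, Δλ = -1.3666 rad, the forward-azimuth formula gives
θ = atan2( sin Δλ cos φ₂ , cos φ₁ sin φ₂ − sin φ₁ cos φ₂ cos Δλ ) = atan2(-0.9739, 0.1932) = -78.78°.
Adding 360° brings this into [0°, 360°): 281°.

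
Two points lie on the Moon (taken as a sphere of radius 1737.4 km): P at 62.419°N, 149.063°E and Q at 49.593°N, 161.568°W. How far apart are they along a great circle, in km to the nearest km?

895 km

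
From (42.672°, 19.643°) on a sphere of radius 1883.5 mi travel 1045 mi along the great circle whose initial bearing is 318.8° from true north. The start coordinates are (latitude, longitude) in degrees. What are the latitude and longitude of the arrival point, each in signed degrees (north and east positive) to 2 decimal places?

Angular distance δ = d/R = 1045/1883.5 = 0.55482 rad; initial bearing θ = 5.5641 rad.
sin φ₂ = sin φ₁ cos δ + cos φ₁ sin δ cos θ = (0.6778)(0.8500) + (0.7352)(0.5268)(0.7524) = 0.8676, so φ₂ = 60.18°.
Δλ = atan2(sin θ sin δ cos φ₁, cos δ − sin φ₁ sin φ₂) = atan2(-0.2551, 0.2620) = -44.242°.
λ₂ = 19.643° − 44.242° = -24.60°.

60.18°, -24.60°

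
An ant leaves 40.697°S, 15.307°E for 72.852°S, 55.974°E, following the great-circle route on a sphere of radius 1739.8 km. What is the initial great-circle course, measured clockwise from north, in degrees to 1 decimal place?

161.6°

Δλ = 40.667° = 0.7098 rad.
y = sin Δλ · cos φ₂ = (0.6517)(0.2948) = 0.1921
x = cos φ₁ sin φ₂ − sin φ₁ cos φ₂ cos Δλ = (0.7582)(-0.9555) − (-0.6521)(0.2948)(0.7585) = -0.5786
θ = atan2(y, x) = 161.63°, so the bearing is 161.6°.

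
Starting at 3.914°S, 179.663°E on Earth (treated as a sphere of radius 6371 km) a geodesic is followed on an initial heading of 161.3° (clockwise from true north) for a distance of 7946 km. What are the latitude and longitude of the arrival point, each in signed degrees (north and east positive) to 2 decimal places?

-66.59°, -130.43°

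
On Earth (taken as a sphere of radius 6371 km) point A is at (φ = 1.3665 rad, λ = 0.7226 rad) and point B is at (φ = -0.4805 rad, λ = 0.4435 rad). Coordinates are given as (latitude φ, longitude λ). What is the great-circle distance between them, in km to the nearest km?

11813 km

Let φ₁ = 1.3665 rad, φ₂ = -0.4805 rad, and Δλ = -0.2791 rad.
cos c = sin φ₁ sin φ₂ + cos φ₁ cos φ₂ cos Δλ = (0.9792)(-0.4622) + (0.2029)(0.8868)(0.9613) = -0.27967,
so c = arccos(-0.27967) = 1.85424 rad.
Distance = R·c = 6371 × 1.8542 ≈ 11813 km.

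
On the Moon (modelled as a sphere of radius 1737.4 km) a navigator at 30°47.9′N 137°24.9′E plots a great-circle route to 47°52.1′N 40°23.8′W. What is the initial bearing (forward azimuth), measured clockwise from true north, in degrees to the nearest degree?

359°

Δλ = -177.812° = -3.1034 rad.
y = sin Δλ · cos φ₂ = (-0.0382)(0.6708) = -0.0256
x = cos φ₁ sin φ₂ − sin φ₁ cos φ₂ cos Δλ = (0.8590)(0.7416) − (0.5120)(0.6708)(-0.9993) = 0.9802
θ = atan2(y, x) = -1.50°; adding 360° gives 359°.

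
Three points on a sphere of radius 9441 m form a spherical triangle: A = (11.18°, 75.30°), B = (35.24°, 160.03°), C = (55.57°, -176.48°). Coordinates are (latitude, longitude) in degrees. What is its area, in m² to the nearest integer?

33156211 m²

Side lengths (central angles): a = 0.4523, b = 1.5843, c = 1.3842 rad; semiperimeter s = 1.7104.
By l'Huilier's theorem, tan(E/4) = √[tan(s/2) tan((s−a)/2) tan((s−b)/2) tan((s−c)/2)], giving spherical excess E = 0.3720 rad.
Area = E·R² = 0.3720 × (9441)² ≈ 33156211 m².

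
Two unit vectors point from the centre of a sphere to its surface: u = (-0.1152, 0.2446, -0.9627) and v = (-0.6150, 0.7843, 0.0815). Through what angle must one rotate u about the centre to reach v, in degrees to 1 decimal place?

79.4°

u·v = 0.1842; |u| = 0.9999, |v| = 1.0000.
cos θ = (u·v)/(|u||v|) = 0.1842, so θ = 79.4°.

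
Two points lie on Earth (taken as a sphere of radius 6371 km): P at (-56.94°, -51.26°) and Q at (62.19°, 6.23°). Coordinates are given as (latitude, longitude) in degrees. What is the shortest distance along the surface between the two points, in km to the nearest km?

14143 km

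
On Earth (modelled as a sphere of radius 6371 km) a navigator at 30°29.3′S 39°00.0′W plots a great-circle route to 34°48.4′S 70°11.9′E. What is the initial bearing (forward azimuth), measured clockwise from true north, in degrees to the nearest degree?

129°

Δλ = 109.198° = 1.9059 rad.
y = sin Δλ · cos φ₂ = (0.9444)(0.8211) = 0.7754
x = cos φ₁ sin φ₂ − sin φ₁ cos φ₂ cos Δλ = (0.8617)(-0.5708) − (-0.5074)(0.8211)(-0.3288) = -0.6289
θ = atan2(y, x) = 129.04°, so the bearing is 129°.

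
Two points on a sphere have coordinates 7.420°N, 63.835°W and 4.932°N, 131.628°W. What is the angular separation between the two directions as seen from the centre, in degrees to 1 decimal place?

With latitudes φ₁ = 7.420°, φ₂ = 4.932° and longitude difference Δλ = -67.793°:
Haversine: a = sin²(Δφ/2) + cos φ₁ cos φ₂ sin²(Δλ/2) = 0.0005 + (0.9916)(0.9963)(0.3110) = 0.30775.
Central angle c = 2·arcsin(√a) = 1.17613 rad.
So the angular separation is 67.4°.

67.4°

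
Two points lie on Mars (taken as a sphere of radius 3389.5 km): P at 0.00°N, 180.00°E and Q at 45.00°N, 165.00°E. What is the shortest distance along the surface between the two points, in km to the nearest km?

In radians: φ₁ = 0.0000, φ₂ = 0.7854, Δλ = -15.000° = -0.2618 rad.
Haversine: a = sin²(Δφ/2) + cos φ₁ cos φ₂ sin²(Δλ/2) = 0.1464 + (1.0000)(0.7071)(0.0170) = 0.15849.
Central angle c = 2·arcsin(√a) = 0.81892 rad.
Distance = R·c = 3389.5 × 0.8189 ≈ 2776 km.

2776 km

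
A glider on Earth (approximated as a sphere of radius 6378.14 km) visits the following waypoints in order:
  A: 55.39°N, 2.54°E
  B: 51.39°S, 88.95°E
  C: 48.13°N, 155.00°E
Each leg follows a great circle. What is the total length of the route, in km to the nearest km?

Leg A→B: central angle 2.2407 rad, distance 14291.7 km.
Leg B→C: central angle 1.9963 rad, distance 12732.9 km.
Total: 14291.7 + 12732.9 ≈ 27025 km.

27025 km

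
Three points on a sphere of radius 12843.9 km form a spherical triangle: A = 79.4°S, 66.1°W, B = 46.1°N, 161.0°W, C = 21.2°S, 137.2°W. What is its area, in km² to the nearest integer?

Side lengths (central angles): a = 1.2335, b = 1.1472, c = 2.3734 rad; semiperimeter s = 2.3771.
By l'Huilier's theorem, tan(E/4) = √[tan(s/2) tan((s−a)/2) tan((s−b)/2) tan((s−c)/2)], giving spherical excess E = 0.1824 rad.
Area = E·R² = 0.1824 × (12843.9)² ≈ 30096666 km².

30096666 km²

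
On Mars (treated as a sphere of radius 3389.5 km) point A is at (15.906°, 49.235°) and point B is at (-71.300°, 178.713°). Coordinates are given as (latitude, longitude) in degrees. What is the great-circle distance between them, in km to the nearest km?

6928 km

Let φ₁ = 0.2776 rad, φ₂ = -1.2444 rad, and Δλ = 2.2598 rad.
cos c = sin φ₁ sin φ₂ + cos φ₁ cos φ₂ cos Δλ = (0.2741)(-0.9472) + (0.9617)(0.3206)(-0.6358) = -0.45563,
so c = arccos(-0.45563) = 2.04387 rad.
Distance = R·c = 3389.5 × 2.0439 ≈ 6928 km.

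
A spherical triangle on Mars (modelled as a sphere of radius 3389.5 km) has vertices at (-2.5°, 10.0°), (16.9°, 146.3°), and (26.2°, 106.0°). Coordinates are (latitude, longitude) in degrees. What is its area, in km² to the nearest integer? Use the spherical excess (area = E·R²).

1345163 km²

Side lengths (central angles): a = 0.6712, b = 1.6840, c = 2.3515 rad; semiperimeter s = 2.3533.
By l'Huilier's theorem, tan(E/4) = √[tan(s/2) tan((s−a)/2) tan((s−b)/2) tan((s−c)/2)], giving spherical excess E = 0.1171 rad.
Area = E·R² = 0.1171 × (3389.5)² ≈ 1345163 km².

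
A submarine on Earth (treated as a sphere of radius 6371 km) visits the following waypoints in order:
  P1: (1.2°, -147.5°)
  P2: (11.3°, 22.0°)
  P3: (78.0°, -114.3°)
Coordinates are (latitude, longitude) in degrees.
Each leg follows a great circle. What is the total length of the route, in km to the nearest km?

27930 km

Leg P1→P2: central angle 2.8574 rad, distance 18204.3 km.
Leg P2→P3: central angle 1.5265 rad, distance 9725.4 km.
Total: 18204.3 + 9725.4 ≈ 27930 km.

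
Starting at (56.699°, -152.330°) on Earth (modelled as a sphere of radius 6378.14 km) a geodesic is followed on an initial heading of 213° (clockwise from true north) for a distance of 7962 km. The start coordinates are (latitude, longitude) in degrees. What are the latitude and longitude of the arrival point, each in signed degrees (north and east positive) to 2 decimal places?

-9.90°, 176.04°

Angular distance δ = d/R = 7962/6378.14 = 1.24833 rad; initial bearing θ = 3.7176 rad.
sin φ₂ = sin φ₁ cos δ + cos φ₁ sin δ cos θ = (0.8358)(0.3169) + (0.5490)(0.9485)(-0.8387) = -0.1719, so φ₂ = -9.90°.
Δλ = atan2(sin θ sin δ cos φ₁, cos δ − sin φ₁ sin φ₂) = atan2(-0.2836, 0.4605) = -31.626°.
λ₂ = -152.330° − 31.626° = -183.96° → 176.04° after wrapping to (−180°, 180°].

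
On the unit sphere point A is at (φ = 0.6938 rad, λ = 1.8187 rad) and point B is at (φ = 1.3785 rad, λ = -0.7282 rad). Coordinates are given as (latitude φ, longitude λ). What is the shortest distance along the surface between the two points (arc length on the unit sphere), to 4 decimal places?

1.0403

Let φ₁ = 0.6938 rad, φ₂ = 1.3785 rad, and Δλ = -2.5469 rad.
Haversine: a = sin²(Δφ/2) + cos φ₁ cos φ₂ sin²(Δλ/2) = 0.1127 + (0.7688)(0.1911)(0.9142) = 0.24702.
Central angle c = 2·arcsin(√a) = 1.04029 rad.
On the unit sphere the arc length equals the central angle: 1.0403.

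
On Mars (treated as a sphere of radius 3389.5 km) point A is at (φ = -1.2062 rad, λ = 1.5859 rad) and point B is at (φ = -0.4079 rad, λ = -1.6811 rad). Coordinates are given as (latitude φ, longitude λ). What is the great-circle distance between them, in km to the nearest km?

With latitudes φ₁ = -69.110°, φ₂ = -23.371° and longitude difference Δλ = 172.815°:
cos c = sin φ₁ sin φ₂ + cos φ₁ cos φ₂ cos Δλ = (-0.9343)(-0.3967) + (0.3566)(0.9180)(-0.9921) = 0.04586,
so c = arccos(0.04586) = 1.52492 rad.
Distance = R·c = 3389.5 × 1.5249 ≈ 5169 km.

5169 km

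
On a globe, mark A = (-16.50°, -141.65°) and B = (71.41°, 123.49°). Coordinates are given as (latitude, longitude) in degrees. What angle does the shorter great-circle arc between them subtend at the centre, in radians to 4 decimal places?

1.8703 rad

With latitudes φ₁ = -16.500°, φ₂ = 71.410° and longitude difference Δλ = -94.860°:
Haversine: a = sin²(Δφ/2) + cos φ₁ cos φ₂ sin²(Δλ/2) = 0.4818 + (0.9588)(0.3188)(0.5424) = 0.64755.
Central angle c = 2·arcsin(√a) = 1.87035 rad.
So the angular separation is 1.8703 rad.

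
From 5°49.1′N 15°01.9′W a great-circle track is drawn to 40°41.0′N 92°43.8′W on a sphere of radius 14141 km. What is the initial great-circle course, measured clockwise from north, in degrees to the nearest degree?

With φ₁ = 0.1015, φ₂ = 0.7101, Δλ = -1.3561 rad, the forward-azimuth formula gives
θ = atan2( sin Δλ cos φ₂ , cos φ₁ sin φ₂ − sin φ₁ cos φ₂ cos Δλ ) = atan2(-0.7409, 0.6321) = -49.53°.
Adding 360° brings this into [0°, 360°): 310°.

310°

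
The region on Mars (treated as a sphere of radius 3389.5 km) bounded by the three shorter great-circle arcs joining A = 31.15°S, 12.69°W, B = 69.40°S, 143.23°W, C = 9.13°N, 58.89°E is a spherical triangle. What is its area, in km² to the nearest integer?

15212153 km²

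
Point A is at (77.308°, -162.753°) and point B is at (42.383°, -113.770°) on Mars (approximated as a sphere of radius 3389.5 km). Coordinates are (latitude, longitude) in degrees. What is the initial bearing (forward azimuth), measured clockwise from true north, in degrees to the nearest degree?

120°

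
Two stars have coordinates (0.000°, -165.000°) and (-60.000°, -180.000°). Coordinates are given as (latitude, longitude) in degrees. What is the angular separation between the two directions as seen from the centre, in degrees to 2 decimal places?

Let φ₁ = 0.0000 rad, φ₂ = -1.0472 rad, and Δλ = -0.2618 rad.
Haversine: a = sin²(Δφ/2) + cos φ₁ cos φ₂ sin²(Δλ/2) = 0.2500 + (1.0000)(0.5000)(0.0170) = 0.25852.
Central angle c = 2·arcsin(√a) = 1.06676 rad.
So the angular separation is 61.12°.

61.12°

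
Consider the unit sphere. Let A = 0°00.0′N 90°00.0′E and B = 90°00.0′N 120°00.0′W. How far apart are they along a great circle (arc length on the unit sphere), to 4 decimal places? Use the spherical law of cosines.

Let φ₁ = 0.0000 rad, φ₂ = 1.5708 rad, and Δλ = 2.6180 rad.
cos c = sin φ₁ sin φ₂ + cos φ₁ cos φ₂ cos Δλ = (0.0000)(1.0000) + (1.0000)(0.0000)(-0.8660) = 0.00000,
so c = arccos(0.00000) = 1.57080 rad.
On the unit sphere the arc length equals the central angle: 1.5708.

1.5708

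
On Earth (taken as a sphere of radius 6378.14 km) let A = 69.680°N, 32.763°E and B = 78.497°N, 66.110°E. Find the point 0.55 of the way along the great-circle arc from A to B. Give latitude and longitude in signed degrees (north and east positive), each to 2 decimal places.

The central angle between A and B is δ = 0.2159 rad.
With f = 0.55, the slerp weights are sin((1−f)δ)/sin δ = 0.4528 and sin(fδ)/sin δ = 0.5530.
Weighted sum of the unit vectors: (0.4528)·(0.2920,0.1879,0.9378) + (0.5530)·(0.0808,0.1823,0.9799) = (0.1769, 0.1859, 0.9665).
Converting back: φ = atan2(z, √(x²+y²)) = 75.13°, λ = atan2(y, x) = 46.43°.

75.13°, 46.43°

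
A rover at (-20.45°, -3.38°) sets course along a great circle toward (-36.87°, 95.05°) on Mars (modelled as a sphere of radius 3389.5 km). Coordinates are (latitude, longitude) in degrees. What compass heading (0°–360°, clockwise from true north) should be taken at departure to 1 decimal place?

127.3°

Δλ = 98.430° = 1.7179 rad.
y = sin Δλ · cos φ₂ = (0.9892)(0.8000) = 0.7914
x = cos φ₁ sin φ₂ − sin φ₁ cos φ₂ cos Δλ = (0.9370)(-0.6000) − (-0.3494)(0.8000)(-0.1466) = -0.6032
θ = atan2(y, x) = 127.31°, so the bearing is 127.3°.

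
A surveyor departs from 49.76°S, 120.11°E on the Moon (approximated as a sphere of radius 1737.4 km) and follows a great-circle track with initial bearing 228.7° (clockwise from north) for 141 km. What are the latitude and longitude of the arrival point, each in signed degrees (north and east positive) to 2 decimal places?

-52.69°, 114.34°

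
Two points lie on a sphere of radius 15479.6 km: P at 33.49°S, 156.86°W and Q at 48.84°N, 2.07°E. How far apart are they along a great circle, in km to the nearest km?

With latitudes φ₁ = -33.490°, φ₂ = 48.840° and longitude difference Δλ = 158.930°:
cos c = sin φ₁ sin φ₂ + cos φ₁ cos φ₂ cos Δλ = (-0.5518)(0.7529) + (0.8340)(0.6582)(-0.9331) = -0.92763,
so c = arccos(-0.92763) = 2.75881 rad.
Distance = R·c = 15479.6 × 2.7588 ≈ 42705 km.

42705 km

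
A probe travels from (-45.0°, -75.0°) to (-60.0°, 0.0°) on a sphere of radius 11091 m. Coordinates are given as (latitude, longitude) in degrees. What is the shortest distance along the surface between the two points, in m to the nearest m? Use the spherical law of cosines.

In radians: φ₁ = -0.7854, φ₂ = -1.0472, Δλ = 75.000° = 1.3090 rad.
cos c = sin φ₁ sin φ₂ + cos φ₁ cos φ₂ cos Δλ = (-0.7071)(-0.8660) + (0.7071)(0.5000)(0.2588) = 0.70388,
so c = arccos(0.70388) = 0.78995 rad.
Distance = R·c = 11091 × 0.7900 ≈ 8761 m.

8761 m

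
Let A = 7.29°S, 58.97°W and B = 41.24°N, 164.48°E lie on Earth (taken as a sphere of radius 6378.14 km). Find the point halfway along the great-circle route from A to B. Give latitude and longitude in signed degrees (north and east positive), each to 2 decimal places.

37.94°, -108.19°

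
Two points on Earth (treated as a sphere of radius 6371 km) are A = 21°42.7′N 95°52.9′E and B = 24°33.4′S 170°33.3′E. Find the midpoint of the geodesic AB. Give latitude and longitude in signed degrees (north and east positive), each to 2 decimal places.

-1.79°, 132.75°

Central angle δ = 1.5011 rad. Interpolating on the sphere with fraction f = 0.5:
P = [sin((1−f)δ)·A + sin(fδ)·B] / sin δ = 0.6837·A + 0.6837·B in Cartesian coordinates,
giving P = (-0.6785, 0.7339, -0.0312), i.e. latitude -1.79°, longitude 132.75°.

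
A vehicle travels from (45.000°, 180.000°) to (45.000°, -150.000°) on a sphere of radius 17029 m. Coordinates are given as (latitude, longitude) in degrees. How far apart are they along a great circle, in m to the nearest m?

6268 m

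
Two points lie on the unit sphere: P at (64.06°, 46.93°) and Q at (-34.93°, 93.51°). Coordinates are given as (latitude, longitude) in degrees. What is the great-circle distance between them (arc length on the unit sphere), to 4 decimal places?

With latitudes φ₁ = 64.060°, φ₂ = -34.930° and longitude difference Δλ = 46.580°:
cos c = sin φ₁ sin φ₂ + cos φ₁ cos φ₂ cos Δλ = (0.8993)(-0.5726) + (0.4374)(0.8199)(0.6873) = -0.26839,
so c = arccos(-0.26839) = 1.84252 rad.
On the unit sphere the arc length equals the central angle: 1.8425.

1.8425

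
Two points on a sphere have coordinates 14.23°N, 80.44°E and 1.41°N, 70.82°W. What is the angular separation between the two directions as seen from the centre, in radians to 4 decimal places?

2.5748 rad

With latitudes φ₁ = 14.230°, φ₂ = 1.410° and longitude difference Δλ = -151.260°:
cos c = sin φ₁ sin φ₂ + cos φ₁ cos φ₂ cos Δλ = (0.2458)(0.0246) + (0.9693)(0.9997)(-0.8768) = -0.84360,
so c = arccos(-0.84360) = 2.57475 rad.
So the angular separation is 2.5748 rad.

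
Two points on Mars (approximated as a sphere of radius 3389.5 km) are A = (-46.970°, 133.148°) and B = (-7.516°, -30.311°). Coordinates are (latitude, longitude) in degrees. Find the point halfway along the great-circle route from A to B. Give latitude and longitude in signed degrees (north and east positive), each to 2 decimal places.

-65.69°, -0.37°

The central angle between A and B is δ = 2.1566 rad.
With f = 0.5, the slerp weights are sin((1−f)δ)/sin δ = 1.0575 and sin(fδ)/sin δ = 1.0575.
Weighted sum of the unit vectors: (1.0575)·(-0.4667,0.4979,-0.7310) + (1.0575)·(0.8559,-0.5004,-0.1308) = (0.4116, -0.0026, -0.9114).
Converting back: φ = atan2(z, √(x²+y²)) = -65.69°, λ = atan2(y, x) = -0.37°.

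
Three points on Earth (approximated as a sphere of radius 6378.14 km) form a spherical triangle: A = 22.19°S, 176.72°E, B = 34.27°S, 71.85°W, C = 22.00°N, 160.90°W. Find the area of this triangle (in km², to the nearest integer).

39880860 km²

Side lengths (central angles): a = 1.7704, b = 0.8601, c = 1.6377 rad; semiperimeter s = 2.1341.
By l'Huilier's theorem, tan(E/4) = √[tan(s/2) tan((s−a)/2) tan((s−b)/2) tan((s−c)/2)], giving spherical excess E = 0.9803 rad.
Area = E·R² = 0.9803 × (6378.14)² ≈ 39880860 km².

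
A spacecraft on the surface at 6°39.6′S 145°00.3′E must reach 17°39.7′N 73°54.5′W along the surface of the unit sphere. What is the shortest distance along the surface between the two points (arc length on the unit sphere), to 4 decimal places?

2.4522

In radians: φ₁ = -0.1162, φ₂ = 0.3083, Δλ = 141.087° = 2.4624 rad.
cos c = sin φ₁ sin φ₂ + cos φ₁ cos φ₂ cos Δλ = (-0.1160)(0.3034) + (0.9933)(0.9529)(-0.7781) = -0.77160,
so c = arccos(-0.77160) = 2.45216 rad.
On the unit sphere the arc length equals the central angle: 2.4522.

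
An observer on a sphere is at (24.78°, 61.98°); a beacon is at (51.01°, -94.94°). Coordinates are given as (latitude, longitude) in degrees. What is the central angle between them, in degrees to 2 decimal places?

With latitudes φ₁ = 24.780°, φ₂ = 51.010° and longitude difference Δλ = -156.920°:
Haversine: a = sin²(Δφ/2) + cos φ₁ cos φ₂ sin²(Δλ/2) = 0.0515 + (0.9079)(0.6292)(0.9600) = 0.59988.
Central angle c = 2·arcsin(√a) = 1.77190 rad.
So the angular separation is 101.52°.

101.52°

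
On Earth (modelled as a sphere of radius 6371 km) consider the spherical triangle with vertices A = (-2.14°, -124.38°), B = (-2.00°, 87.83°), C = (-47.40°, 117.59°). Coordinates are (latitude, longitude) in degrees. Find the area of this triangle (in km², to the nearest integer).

52165140 km²

Side lengths (central angles): a = 0.9110, b = 1.8654, c = 2.5749 rad; semiperimeter s = 2.6757.
By l'Huilier's theorem, tan(E/4) = √[tan(s/2) tan((s−a)/2) tan((s−b)/2) tan((s−c)/2)], giving spherical excess E = 1.2852 rad.
Area = E·R² = 1.2852 × (6371)² ≈ 52165140 km².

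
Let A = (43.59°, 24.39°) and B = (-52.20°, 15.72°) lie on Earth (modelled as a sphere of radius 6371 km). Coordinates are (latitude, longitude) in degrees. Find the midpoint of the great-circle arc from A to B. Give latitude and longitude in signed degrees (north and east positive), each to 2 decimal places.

The central angle between A and B is δ = 1.6770 rad.
With f = 0.5, the slerp weights are sin((1−f)δ)/sin δ = 0.7478 and sin(fδ)/sin δ = 0.7478.
Weighted sum of the unit vectors: (0.7478)·(0.6597,0.2991,0.6895) + (0.7478)·(0.5900,0.1661,-0.7902) = (0.9345, 0.3479, -0.0753).
Converting back: φ = atan2(z, √(x²+y²)) = -4.32°, λ = atan2(y, x) = 20.42°.

-4.32°, 20.42°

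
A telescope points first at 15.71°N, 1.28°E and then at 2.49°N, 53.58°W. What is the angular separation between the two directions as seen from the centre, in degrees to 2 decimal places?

55.58°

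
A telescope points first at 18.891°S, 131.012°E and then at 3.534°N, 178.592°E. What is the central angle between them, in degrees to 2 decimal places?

51.90°

In radians: φ₁ = -0.3297, φ₂ = 0.0617, Δλ = 47.580° = 0.8304 rad.
cos c = sin φ₁ sin φ₂ + cos φ₁ cos φ₂ cos Δλ = (-0.3238)(0.0616) + (0.9461)(0.9981)(0.6746) = 0.61705,
so c = arccos(0.61705) = 0.90580 rad.
So the angular separation is 51.90°.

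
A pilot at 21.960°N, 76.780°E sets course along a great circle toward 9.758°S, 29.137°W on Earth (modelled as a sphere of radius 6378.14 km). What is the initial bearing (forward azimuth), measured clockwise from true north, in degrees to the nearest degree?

Δλ = -105.917° = -1.8486 rad.
y = sin Δλ · cos φ₂ = (-0.9617)(0.9855) = -0.9477
x = cos φ₁ sin φ₂ − sin φ₁ cos φ₂ cos Δλ = (0.9274)(-0.1695) − (0.3740)(0.9855)(-0.2742) = -0.0561
θ = atan2(y, x) = -93.39°; adding 360° gives 267°.

267°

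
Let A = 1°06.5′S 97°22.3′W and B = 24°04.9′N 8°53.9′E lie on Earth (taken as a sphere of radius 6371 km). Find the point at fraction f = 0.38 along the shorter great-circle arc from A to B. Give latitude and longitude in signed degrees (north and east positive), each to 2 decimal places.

Central angle δ = 1.8376 rad. Interpolating on the sphere with fraction f = 0.38:
P = [sin((1−f)δ)·A + sin(fδ)·B] / sin δ = 0.9416·A + 0.6665·B in Cartesian coordinates,
giving P = (0.4804, -0.8396, 0.2537), i.e. latitude 14.70°, longitude -60.22°.

14.70°, -60.22°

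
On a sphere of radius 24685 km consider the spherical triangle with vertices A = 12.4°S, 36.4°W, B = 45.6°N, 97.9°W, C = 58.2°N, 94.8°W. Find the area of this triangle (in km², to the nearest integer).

109556650 km²

Side lengths (central angles): a = 0.2224, b = 1.4835, c = 1.3973 rad; semiperimeter s = 1.5516.
By l'Huilier's theorem, tan(E/4) = √[tan(s/2) tan((s−a)/2) tan((s−b)/2) tan((s−c)/2)], giving spherical excess E = 0.1798 rad.
Area = E·R² = 0.1798 × (24685)² ≈ 109556650 km².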